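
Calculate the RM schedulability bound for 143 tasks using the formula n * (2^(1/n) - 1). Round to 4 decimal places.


Compute 2^(1/143) = 1.0048589497
Subtract 1: 1.0048589497 - 1 = 0.0048589497
Multiply by n: 143 * 0.0048589497 = 0.6948298071
Round to 4 dp: 0.6948

0.6948


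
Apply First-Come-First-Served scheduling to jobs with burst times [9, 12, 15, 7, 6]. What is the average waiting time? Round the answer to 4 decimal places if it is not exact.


FCFS order (as given): [9, 12, 15, 7, 6]
Waiting times:
  Job 1: wait = 0
  Job 2: wait = 9
  Job 3: wait = 21
  Job 4: wait = 36
  Job 5: wait = 43
Sum of waiting times = 109
Average waiting time = 109/5 = 21.8

21.8


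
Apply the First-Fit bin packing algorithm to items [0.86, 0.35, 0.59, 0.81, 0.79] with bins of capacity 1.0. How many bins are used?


Place items sequentially using First-Fit:
  Item 0.86 -> new Bin 1
  Item 0.35 -> new Bin 2
  Item 0.59 -> Bin 2 (now 0.94)
  Item 0.81 -> new Bin 3
  Item 0.79 -> new Bin 4
Total bins used = 4

4


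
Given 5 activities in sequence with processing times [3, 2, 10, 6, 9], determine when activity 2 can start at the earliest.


Activity 2 starts after activities 1 through 1 complete.
Predecessor durations: [3]
ES = 3 = 3

3


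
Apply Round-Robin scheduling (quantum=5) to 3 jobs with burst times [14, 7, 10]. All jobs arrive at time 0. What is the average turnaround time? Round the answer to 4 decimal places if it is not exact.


Time quantum = 5
Execution trace:
  J1 runs 5 units, time = 5
  J2 runs 5 units, time = 10
  J3 runs 5 units, time = 15
  J1 runs 5 units, time = 20
  J2 runs 2 units, time = 22
  J3 runs 5 units, time = 27
  J1 runs 4 units, time = 31
Finish times: [31, 22, 27]
Average turnaround = 80/3 = 26.6667

26.6667


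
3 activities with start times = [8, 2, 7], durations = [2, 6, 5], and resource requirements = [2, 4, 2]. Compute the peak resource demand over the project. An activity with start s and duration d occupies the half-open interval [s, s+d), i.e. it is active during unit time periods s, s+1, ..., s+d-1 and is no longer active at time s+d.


Each activity i is active on [start_i, start_i + duration_i).
Compute total resource usage per time slot:
  t=0: active resources = [], total = 0
  t=1: active resources = [], total = 0
  t=2: active resources = [4], total = 4
  t=3: active resources = [4], total = 4
  t=4: active resources = [4], total = 4
  t=5: active resources = [4], total = 4
  t=6: active resources = [4], total = 4
  t=7: active resources = [4, 2], total = 6
  t=8: active resources = [2, 2], total = 4
  t=9: active resources = [2, 2], total = 4
  t=10: active resources = [2], total = 2
  t=11: active resources = [2], total = 2
Peak resource demand = 6

6


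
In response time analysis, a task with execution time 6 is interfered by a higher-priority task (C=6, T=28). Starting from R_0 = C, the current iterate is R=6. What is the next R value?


R_next = C + ceil(R_prev / T_hp) * C_hp
ceil(6 / 28) = ceil(0.2143) = 1
Interference = 1 * 6 = 6
R_next = 6 + 6 = 12

12


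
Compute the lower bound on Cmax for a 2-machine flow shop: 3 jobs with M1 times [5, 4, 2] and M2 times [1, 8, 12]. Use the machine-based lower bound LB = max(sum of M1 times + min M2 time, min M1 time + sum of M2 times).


LB1 = sum(M1 times) + min(M2 times) = 11 + 1 = 12
LB2 = min(M1 times) + sum(M2 times) = 2 + 21 = 23
Lower bound = max(LB1, LB2) = max(12, 23) = 23

23


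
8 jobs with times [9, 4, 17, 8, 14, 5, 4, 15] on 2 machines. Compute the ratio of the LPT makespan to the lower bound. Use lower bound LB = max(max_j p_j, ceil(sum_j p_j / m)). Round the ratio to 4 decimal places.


LPT order: [17, 15, 14, 9, 8, 5, 4, 4]
Machine loads after assignment: [38, 38]
LPT makespan = 38
Lower bound = max(max_job, ceil(total/2)) = max(17, 38) = 38
Ratio = 38 / 38 = 1.0

1.0


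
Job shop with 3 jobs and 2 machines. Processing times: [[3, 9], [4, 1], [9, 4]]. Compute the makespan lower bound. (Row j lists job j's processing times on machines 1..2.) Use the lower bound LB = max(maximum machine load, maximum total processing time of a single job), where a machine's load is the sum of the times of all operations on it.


Machine loads:
  Machine 1: 3 + 4 + 9 = 16
  Machine 2: 9 + 1 + 4 = 14
Max machine load = 16
Job totals:
  Job 1: 12
  Job 2: 5
  Job 3: 13
Max job total = 13
Lower bound = max(16, 13) = 16

16


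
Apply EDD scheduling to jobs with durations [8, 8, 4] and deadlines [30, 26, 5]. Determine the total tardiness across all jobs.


Sort by due date (EDD order): [(4, 5), (8, 26), (8, 30)]
Compute completion times and tardiness:
  Job 1: p=4, d=5, C=4, tardiness=max(0,4-5)=0
  Job 2: p=8, d=26, C=12, tardiness=max(0,12-26)=0
  Job 3: p=8, d=30, C=20, tardiness=max(0,20-30)=0
Total tardiness = 0

0


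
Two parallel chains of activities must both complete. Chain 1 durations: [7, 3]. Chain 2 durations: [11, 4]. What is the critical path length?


Path A total = 7 + 3 = 10
Path B total = 11 + 4 = 15
Critical path = longest path = max(10, 15) = 15

15


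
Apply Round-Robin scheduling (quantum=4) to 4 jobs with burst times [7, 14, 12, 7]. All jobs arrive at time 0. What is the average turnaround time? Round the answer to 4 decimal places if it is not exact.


Time quantum = 4
Execution trace:
  J1 runs 4 units, time = 4
  J2 runs 4 units, time = 8
  J3 runs 4 units, time = 12
  J4 runs 4 units, time = 16
  J1 runs 3 units, time = 19
  J2 runs 4 units, time = 23
  J3 runs 4 units, time = 27
  J4 runs 3 units, time = 30
  J2 runs 4 units, time = 34
  J3 runs 4 units, time = 38
  J2 runs 2 units, time = 40
Finish times: [19, 40, 38, 30]
Average turnaround = 127/4 = 31.75

31.75


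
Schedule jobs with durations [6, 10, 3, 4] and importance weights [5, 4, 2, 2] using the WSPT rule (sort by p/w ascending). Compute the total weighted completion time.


Compute p/w ratios and sort ascending (WSPT): [(6, 5), (3, 2), (4, 2), (10, 4)]
Compute weighted completion times:
  Job (p=6,w=5): C=6, w*C=5*6=30
  Job (p=3,w=2): C=9, w*C=2*9=18
  Job (p=4,w=2): C=13, w*C=2*13=26
  Job (p=10,w=4): C=23, w*C=4*23=92
Total weighted completion time = 166

166


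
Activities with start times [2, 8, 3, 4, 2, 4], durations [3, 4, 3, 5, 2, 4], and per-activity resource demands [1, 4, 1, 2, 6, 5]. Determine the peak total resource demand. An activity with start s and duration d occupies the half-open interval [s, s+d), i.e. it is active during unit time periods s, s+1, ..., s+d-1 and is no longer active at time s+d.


Each activity i is active on [start_i, start_i + duration_i).
Compute total resource usage per time slot:
  t=0: active resources = [], total = 0
  t=1: active resources = [], total = 0
  t=2: active resources = [1, 6], total = 7
  t=3: active resources = [1, 1, 6], total = 8
  t=4: active resources = [1, 1, 2, 5], total = 9
  t=5: active resources = [1, 2, 5], total = 8
  t=6: active resources = [2, 5], total = 7
  t=7: active resources = [2, 5], total = 7
  t=8: active resources = [4, 2], total = 6
  t=9: active resources = [4], total = 4
  t=10: active resources = [4], total = 4
  t=11: active resources = [4], total = 4
Peak resource demand = 9

9


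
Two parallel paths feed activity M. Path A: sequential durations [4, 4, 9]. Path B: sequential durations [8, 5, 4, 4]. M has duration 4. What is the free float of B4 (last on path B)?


ES(B4) = sum of predecessors on chain B = 17
EF(B4) = ES + duration = 17 + 4 = 21
Successor of B4 is M. ES(M) = max(sum(A), sum(B)) = max(17, 21) = 21
Free float = ES(successor) - EF(current) = 21 - 21 = 0

0


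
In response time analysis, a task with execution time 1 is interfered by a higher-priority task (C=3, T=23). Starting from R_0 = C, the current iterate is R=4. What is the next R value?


R_next = C + ceil(R_prev / T_hp) * C_hp
ceil(4 / 23) = ceil(0.1739) = 1
Interference = 1 * 3 = 3
R_next = 1 + 3 = 4
R_next = R_prev, so the iteration has converged (response time = 4).

4


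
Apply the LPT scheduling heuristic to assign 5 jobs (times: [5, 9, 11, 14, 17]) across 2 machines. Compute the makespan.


Sort jobs in decreasing order (LPT): [17, 14, 11, 9, 5]
Assign each job to the least loaded machine:
  Machine 1: jobs [17, 9], load = 26
  Machine 2: jobs [14, 11, 5], load = 30
Makespan = max load = 30

30


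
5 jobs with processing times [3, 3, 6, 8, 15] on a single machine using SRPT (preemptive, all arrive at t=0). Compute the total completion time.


Since all jobs arrive at t=0, SRPT equals SPT ordering.
SPT order: [3, 3, 6, 8, 15]
Completion times:
  Job 1: p=3, C=3
  Job 2: p=3, C=6
  Job 3: p=6, C=12
  Job 4: p=8, C=20
  Job 5: p=15, C=35
Total completion time = 3 + 6 + 12 + 20 + 35 = 76

76


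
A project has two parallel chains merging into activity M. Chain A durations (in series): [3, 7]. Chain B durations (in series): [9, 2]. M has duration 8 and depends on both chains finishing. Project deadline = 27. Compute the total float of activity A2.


Forward pass: ES(A2) = sum of predecessors on chain A = 3
EF = ES + duration = 3 + 7 = 10
Backward pass: LF(M) = deadline = 27; LS(M) = 27 - 8 = 19
LF(A2) = LS(M) - sum(successors on chain A) = 19 - 0 = 19
LS = LF - duration = 19 - 7 = 12
Total float = LS - ES = 12 - 3 = 9

9


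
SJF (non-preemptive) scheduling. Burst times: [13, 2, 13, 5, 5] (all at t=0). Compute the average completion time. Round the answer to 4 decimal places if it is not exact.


SJF order (ascending): [2, 5, 5, 13, 13]
Completion times:
  Job 1: burst=2, C=2
  Job 2: burst=5, C=7
  Job 3: burst=5, C=12
  Job 4: burst=13, C=25
  Job 5: burst=13, C=38
Average completion = 84/5 = 16.8

16.8


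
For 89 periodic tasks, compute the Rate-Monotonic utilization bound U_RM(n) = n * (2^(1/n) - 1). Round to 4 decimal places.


Compute 2^(1/89) = 1.0078185773
Subtract 1: 1.0078185773 - 1 = 0.0078185773
Multiply by n: 89 * 0.0078185773 = 0.6958533797
Round to 4 dp: 0.6959

0.6959


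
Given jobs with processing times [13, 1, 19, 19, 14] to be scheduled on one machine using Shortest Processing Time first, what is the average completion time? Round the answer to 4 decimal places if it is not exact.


Sort jobs by processing time (SPT order): [1, 13, 14, 19, 19]
Compute completion times sequentially:
  Job 1: processing = 1, completes at 1
  Job 2: processing = 13, completes at 14
  Job 3: processing = 14, completes at 28
  Job 4: processing = 19, completes at 47
  Job 5: processing = 19, completes at 66
Sum of completion times = 156
Average completion time = 156/5 = 31.2

31.2


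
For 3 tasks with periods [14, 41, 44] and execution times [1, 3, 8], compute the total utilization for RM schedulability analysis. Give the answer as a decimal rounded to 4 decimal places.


Compute individual utilizations (exact fractions):
  Task 1: C/T = 1/14 (approx. 0.0714)
  Task 2: C/T = 3/41 (approx. 0.0732)
  Task 3: C/T = 8/44 = 2/11 (approx. 0.1818)
Total utilization U = 1/14 + 3/41 + 2/11 = 2061/6314
Rounded to 4 decimal places: U = 0.3264
RM (Liu & Layland) bound for 3 tasks = 0.779763; compare with U = 2061/6314 (approx. 0.326417)
U <= bound, so schedulable by RM sufficient condition.

0.3264


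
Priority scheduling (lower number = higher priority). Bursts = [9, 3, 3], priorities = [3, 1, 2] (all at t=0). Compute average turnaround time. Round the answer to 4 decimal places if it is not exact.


Sort by priority (ascending = highest first):
Order: [(1, 3), (2, 3), (3, 9)]
Completion times:
  Priority 1, burst=3, C=3
  Priority 2, burst=3, C=6
  Priority 3, burst=9, C=15
Average turnaround = 24/3 = 8.0

8.0


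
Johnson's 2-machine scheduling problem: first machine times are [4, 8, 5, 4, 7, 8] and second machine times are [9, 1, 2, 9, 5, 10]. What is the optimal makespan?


Apply Johnson's rule:
  Group 1 (a <= b): [(1, 4, 9), (4, 4, 9), (6, 8, 10)]
  Group 2 (a > b): [(5, 7, 5), (3, 5, 2), (2, 8, 1)]
Optimal job order: [1, 4, 6, 5, 3, 2]
Schedule:
  Job 1: M1 done at 4, M2 done at 13
  Job 4: M1 done at 8, M2 done at 22
  Job 6: M1 done at 16, M2 done at 32
  Job 5: M1 done at 23, M2 done at 37
  Job 3: M1 done at 28, M2 done at 39
  Job 2: M1 done at 36, M2 done at 40
Makespan = 40

40


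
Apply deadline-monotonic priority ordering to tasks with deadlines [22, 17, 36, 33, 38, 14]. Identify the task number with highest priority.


Sort tasks by relative deadline (ascending):
  Task 6: deadline = 14
  Task 2: deadline = 17
  Task 1: deadline = 22
  Task 4: deadline = 33
  Task 3: deadline = 36
  Task 5: deadline = 38
Priority order (highest first): [6, 2, 1, 4, 3, 5]
Highest priority task = 6

6


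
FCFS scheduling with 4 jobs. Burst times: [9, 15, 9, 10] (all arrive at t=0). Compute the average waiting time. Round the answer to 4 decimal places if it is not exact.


FCFS order (as given): [9, 15, 9, 10]
Waiting times:
  Job 1: wait = 0
  Job 2: wait = 9
  Job 3: wait = 24
  Job 4: wait = 33
Sum of waiting times = 66
Average waiting time = 66/4 = 16.5

16.5


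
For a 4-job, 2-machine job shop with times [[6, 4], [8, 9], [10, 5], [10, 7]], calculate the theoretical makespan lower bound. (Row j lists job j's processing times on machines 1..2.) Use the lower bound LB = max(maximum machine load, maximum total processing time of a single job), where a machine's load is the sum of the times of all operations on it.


Machine loads:
  Machine 1: 6 + 8 + 10 + 10 = 34
  Machine 2: 4 + 9 + 5 + 7 = 25
Max machine load = 34
Job totals:
  Job 1: 10
  Job 2: 17
  Job 3: 15
  Job 4: 17
Max job total = 17
Lower bound = max(34, 17) = 34

34


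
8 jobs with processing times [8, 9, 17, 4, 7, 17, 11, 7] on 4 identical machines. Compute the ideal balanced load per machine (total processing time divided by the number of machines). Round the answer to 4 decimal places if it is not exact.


Total processing time = 8 + 9 + 17 + 4 + 7 + 17 + 11 + 7 = 80
Number of machines = 4
Ideal balanced load = 80 / 4 = 20.0

20.0


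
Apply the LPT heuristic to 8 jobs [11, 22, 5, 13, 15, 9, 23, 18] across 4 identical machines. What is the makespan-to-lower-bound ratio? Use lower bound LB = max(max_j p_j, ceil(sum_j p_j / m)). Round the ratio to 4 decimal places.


LPT order: [23, 22, 18, 15, 13, 11, 9, 5]
Machine loads after assignment: [28, 31, 29, 28]
LPT makespan = 31
Lower bound = max(max_job, ceil(total/4)) = max(23, 29) = 29
Ratio = 31 / 29 = 1.069

1.069


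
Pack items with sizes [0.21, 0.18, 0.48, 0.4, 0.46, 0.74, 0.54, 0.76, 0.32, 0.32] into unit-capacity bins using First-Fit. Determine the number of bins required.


Place items sequentially using First-Fit:
  Item 0.21 -> new Bin 1
  Item 0.18 -> Bin 1 (now 0.39)
  Item 0.48 -> Bin 1 (now 0.87)
  Item 0.4 -> new Bin 2
  Item 0.46 -> Bin 2 (now 0.86)
  Item 0.74 -> new Bin 3
  Item 0.54 -> new Bin 4
  Item 0.76 -> new Bin 5
  Item 0.32 -> Bin 4 (now 0.86)
  Item 0.32 -> new Bin 6
Total bins used = 6

6


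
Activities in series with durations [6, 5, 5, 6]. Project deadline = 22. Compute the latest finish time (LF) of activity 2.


LF(activity 2) = deadline - sum of successor durations
Successors: activities 3 through 4 with durations [5, 6]
Sum of successor durations = 11
LF = 22 - 11 = 11

11


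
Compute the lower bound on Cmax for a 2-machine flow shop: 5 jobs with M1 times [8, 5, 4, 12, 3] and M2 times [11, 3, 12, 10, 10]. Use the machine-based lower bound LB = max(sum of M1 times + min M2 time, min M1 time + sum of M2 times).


LB1 = sum(M1 times) + min(M2 times) = 32 + 3 = 35
LB2 = min(M1 times) + sum(M2 times) = 3 + 46 = 49
Lower bound = max(LB1, LB2) = max(35, 49) = 49

49


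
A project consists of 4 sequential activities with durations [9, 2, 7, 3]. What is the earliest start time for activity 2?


Activity 2 starts after activities 1 through 1 complete.
Predecessor durations: [9]
ES = 9 = 9

9


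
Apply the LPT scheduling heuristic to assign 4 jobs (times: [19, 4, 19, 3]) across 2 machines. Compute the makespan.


Sort jobs in decreasing order (LPT): [19, 19, 4, 3]
Assign each job to the least loaded machine:
  Machine 1: jobs [19, 4], load = 23
  Machine 2: jobs [19, 3], load = 22
Makespan = max load = 23

23


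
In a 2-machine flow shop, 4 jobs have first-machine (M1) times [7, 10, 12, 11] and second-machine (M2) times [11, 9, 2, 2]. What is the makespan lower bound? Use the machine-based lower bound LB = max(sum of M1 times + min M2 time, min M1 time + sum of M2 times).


LB1 = sum(M1 times) + min(M2 times) = 40 + 2 = 42
LB2 = min(M1 times) + sum(M2 times) = 7 + 24 = 31
Lower bound = max(LB1, LB2) = max(42, 31) = 42

42


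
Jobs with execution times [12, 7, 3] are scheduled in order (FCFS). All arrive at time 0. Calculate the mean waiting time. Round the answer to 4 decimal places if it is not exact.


FCFS order (as given): [12, 7, 3]
Waiting times:
  Job 1: wait = 0
  Job 2: wait = 12
  Job 3: wait = 19
Sum of waiting times = 31
Average waiting time = 31/3 = 10.3333

10.3333


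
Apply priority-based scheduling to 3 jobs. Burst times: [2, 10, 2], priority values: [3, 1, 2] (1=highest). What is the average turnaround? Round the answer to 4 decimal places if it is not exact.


Sort by priority (ascending = highest first):
Order: [(1, 10), (2, 2), (3, 2)]
Completion times:
  Priority 1, burst=10, C=10
  Priority 2, burst=2, C=12
  Priority 3, burst=2, C=14
Average turnaround = 36/3 = 12.0

12.0


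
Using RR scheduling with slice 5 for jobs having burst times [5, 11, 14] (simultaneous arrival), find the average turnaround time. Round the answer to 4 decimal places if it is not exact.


Time quantum = 5
Execution trace:
  J1 runs 5 units, time = 5
  J2 runs 5 units, time = 10
  J3 runs 5 units, time = 15
  J2 runs 5 units, time = 20
  J3 runs 5 units, time = 25
  J2 runs 1 units, time = 26
  J3 runs 4 units, time = 30
Finish times: [5, 26, 30]
Average turnaround = 61/3 = 20.3333

20.3333


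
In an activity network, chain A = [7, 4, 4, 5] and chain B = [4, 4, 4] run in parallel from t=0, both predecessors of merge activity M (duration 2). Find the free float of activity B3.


ES(B3) = sum of predecessors on chain B = 8
EF(B3) = ES + duration = 8 + 4 = 12
Successor of B3 is M. ES(M) = max(sum(A), sum(B)) = max(20, 12) = 20
Free float = ES(successor) - EF(current) = 20 - 12 = 8

8


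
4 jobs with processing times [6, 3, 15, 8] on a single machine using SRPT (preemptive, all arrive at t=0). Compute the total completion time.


Since all jobs arrive at t=0, SRPT equals SPT ordering.
SPT order: [3, 6, 8, 15]
Completion times:
  Job 1: p=3, C=3
  Job 2: p=6, C=9
  Job 3: p=8, C=17
  Job 4: p=15, C=32
Total completion time = 3 + 9 + 17 + 32 = 61

61


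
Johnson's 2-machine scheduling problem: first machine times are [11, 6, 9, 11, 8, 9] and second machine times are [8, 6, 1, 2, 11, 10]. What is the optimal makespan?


Apply Johnson's rule:
  Group 1 (a <= b): [(2, 6, 6), (5, 8, 11), (6, 9, 10)]
  Group 2 (a > b): [(1, 11, 8), (4, 11, 2), (3, 9, 1)]
Optimal job order: [2, 5, 6, 1, 4, 3]
Schedule:
  Job 2: M1 done at 6, M2 done at 12
  Job 5: M1 done at 14, M2 done at 25
  Job 6: M1 done at 23, M2 done at 35
  Job 1: M1 done at 34, M2 done at 43
  Job 4: M1 done at 45, M2 done at 47
  Job 3: M1 done at 54, M2 done at 55
Makespan = 55

55


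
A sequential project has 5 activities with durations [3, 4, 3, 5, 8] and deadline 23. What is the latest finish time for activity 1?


LF(activity 1) = deadline - sum of successor durations
Successors: activities 2 through 5 with durations [4, 3, 5, 8]
Sum of successor durations = 20
LF = 23 - 20 = 3

3


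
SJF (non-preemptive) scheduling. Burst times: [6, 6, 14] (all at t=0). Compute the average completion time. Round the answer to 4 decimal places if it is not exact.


SJF order (ascending): [6, 6, 14]
Completion times:
  Job 1: burst=6, C=6
  Job 2: burst=6, C=12
  Job 3: burst=14, C=26
Average completion = 44/3 = 14.6667

14.6667


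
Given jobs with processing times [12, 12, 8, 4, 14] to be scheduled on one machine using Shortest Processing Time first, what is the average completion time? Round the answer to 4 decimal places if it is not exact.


Sort jobs by processing time (SPT order): [4, 8, 12, 12, 14]
Compute completion times sequentially:
  Job 1: processing = 4, completes at 4
  Job 2: processing = 8, completes at 12
  Job 3: processing = 12, completes at 24
  Job 4: processing = 12, completes at 36
  Job 5: processing = 14, completes at 50
Sum of completion times = 126
Average completion time = 126/5 = 25.2

25.2


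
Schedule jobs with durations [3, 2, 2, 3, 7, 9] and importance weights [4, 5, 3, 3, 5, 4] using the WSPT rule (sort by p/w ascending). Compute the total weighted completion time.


Compute p/w ratios and sort ascending (WSPT): [(2, 5), (2, 3), (3, 4), (3, 3), (7, 5), (9, 4)]
Compute weighted completion times:
  Job (p=2,w=5): C=2, w*C=5*2=10
  Job (p=2,w=3): C=4, w*C=3*4=12
  Job (p=3,w=4): C=7, w*C=4*7=28
  Job (p=3,w=3): C=10, w*C=3*10=30
  Job (p=7,w=5): C=17, w*C=5*17=85
  Job (p=9,w=4): C=26, w*C=4*26=104
Total weighted completion time = 269

269


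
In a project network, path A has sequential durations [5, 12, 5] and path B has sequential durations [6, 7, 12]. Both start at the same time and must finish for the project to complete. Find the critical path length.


Path A total = 5 + 12 + 5 = 22
Path B total = 6 + 7 + 12 = 25
Critical path = longest path = max(22, 25) = 25

25


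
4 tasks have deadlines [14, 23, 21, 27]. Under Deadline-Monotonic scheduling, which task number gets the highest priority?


Sort tasks by relative deadline (ascending):
  Task 1: deadline = 14
  Task 3: deadline = 21
  Task 2: deadline = 23
  Task 4: deadline = 27
Priority order (highest first): [1, 3, 2, 4]
Highest priority task = 1

1


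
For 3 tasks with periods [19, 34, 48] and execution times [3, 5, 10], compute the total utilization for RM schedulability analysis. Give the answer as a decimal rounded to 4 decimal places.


Compute individual utilizations (exact fractions):
  Task 1: C/T = 3/19 (approx. 0.1579)
  Task 2: C/T = 5/34 (approx. 0.1471)
  Task 3: C/T = 10/48 = 5/24 (approx. 0.2083)
Total utilization U = 3/19 + 5/34 + 5/24 = 3979/7752
Rounded to 4 decimal places: U = 0.5133
RM (Liu & Layland) bound for 3 tasks = 0.779763; compare with U = 3979/7752 (approx. 0.513287)
U <= bound, so schedulable by RM sufficient condition.

0.5133


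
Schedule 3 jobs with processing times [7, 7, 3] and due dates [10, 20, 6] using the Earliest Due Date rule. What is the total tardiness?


Sort by due date (EDD order): [(3, 6), (7, 10), (7, 20)]
Compute completion times and tardiness:
  Job 1: p=3, d=6, C=3, tardiness=max(0,3-6)=0
  Job 2: p=7, d=10, C=10, tardiness=max(0,10-10)=0
  Job 3: p=7, d=20, C=17, tardiness=max(0,17-20)=0
Total tardiness = 0

0


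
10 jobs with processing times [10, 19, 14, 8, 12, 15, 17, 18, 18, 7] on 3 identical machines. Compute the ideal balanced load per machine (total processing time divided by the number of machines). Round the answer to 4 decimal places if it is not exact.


Total processing time = 10 + 19 + 14 + 8 + 12 + 15 + 17 + 18 + 18 + 7 = 138
Number of machines = 3
Ideal balanced load = 138 / 3 = 46.0

46.0


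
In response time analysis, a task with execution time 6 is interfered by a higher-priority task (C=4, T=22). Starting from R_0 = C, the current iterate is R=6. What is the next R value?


R_next = C + ceil(R_prev / T_hp) * C_hp
ceil(6 / 22) = ceil(0.2727) = 1
Interference = 1 * 4 = 4
R_next = 6 + 4 = 10

10


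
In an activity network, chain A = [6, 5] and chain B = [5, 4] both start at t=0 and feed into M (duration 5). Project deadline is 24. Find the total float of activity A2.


Forward pass: ES(A2) = sum of predecessors on chain A = 6
EF = ES + duration = 6 + 5 = 11
Backward pass: LF(M) = deadline = 24; LS(M) = 24 - 5 = 19
LF(A2) = LS(M) - sum(successors on chain A) = 19 - 0 = 19
LS = LF - duration = 19 - 5 = 14
Total float = LS - ES = 14 - 6 = 8

8


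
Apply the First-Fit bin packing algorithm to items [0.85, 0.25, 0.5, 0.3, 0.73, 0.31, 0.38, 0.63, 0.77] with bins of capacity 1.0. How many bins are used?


Place items sequentially using First-Fit:
  Item 0.85 -> new Bin 1
  Item 0.25 -> new Bin 2
  Item 0.5 -> Bin 2 (now 0.75)
  Item 0.3 -> new Bin 3
  Item 0.73 -> new Bin 4
  Item 0.31 -> Bin 3 (now 0.61)
  Item 0.38 -> Bin 3 (now 0.99)
  Item 0.63 -> new Bin 5
  Item 0.77 -> new Bin 6
Total bins used = 6

6


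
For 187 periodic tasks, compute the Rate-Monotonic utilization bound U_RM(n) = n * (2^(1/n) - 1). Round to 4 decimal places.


Compute 2^(1/187) = 1.0037135476
Subtract 1: 1.0037135476 - 1 = 0.0037135476
Multiply by n: 187 * 0.0037135476 = 0.6944334012
Round to 4 dp: 0.6944

0.6944


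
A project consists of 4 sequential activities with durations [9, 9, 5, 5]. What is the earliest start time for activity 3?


Activity 3 starts after activities 1 through 2 complete.
Predecessor durations: [9, 9]
ES = 9 + 9 = 18

18


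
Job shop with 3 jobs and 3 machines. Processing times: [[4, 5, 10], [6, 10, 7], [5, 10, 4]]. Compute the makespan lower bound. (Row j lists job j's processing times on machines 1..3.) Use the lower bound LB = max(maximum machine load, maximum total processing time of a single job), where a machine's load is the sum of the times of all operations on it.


Machine loads:
  Machine 1: 4 + 6 + 5 = 15
  Machine 2: 5 + 10 + 10 = 25
  Machine 3: 10 + 7 + 4 = 21
Max machine load = 25
Job totals:
  Job 1: 19
  Job 2: 23
  Job 3: 19
Max job total = 23
Lower bound = max(25, 23) = 25

25


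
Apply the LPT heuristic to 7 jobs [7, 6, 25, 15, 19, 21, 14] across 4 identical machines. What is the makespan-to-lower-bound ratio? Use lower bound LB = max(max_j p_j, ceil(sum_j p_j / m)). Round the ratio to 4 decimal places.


LPT order: [25, 21, 19, 15, 14, 7, 6]
Machine loads after assignment: [25, 27, 26, 29]
LPT makespan = 29
Lower bound = max(max_job, ceil(total/4)) = max(25, 27) = 27
Ratio = 29 / 27 = 1.0741

1.0741


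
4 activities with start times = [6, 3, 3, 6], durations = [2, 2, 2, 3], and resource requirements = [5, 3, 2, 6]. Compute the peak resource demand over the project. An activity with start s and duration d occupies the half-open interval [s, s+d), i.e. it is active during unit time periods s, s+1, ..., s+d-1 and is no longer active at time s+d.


Each activity i is active on [start_i, start_i + duration_i).
Compute total resource usage per time slot:
  t=0: active resources = [], total = 0
  t=1: active resources = [], total = 0
  t=2: active resources = [], total = 0
  t=3: active resources = [3, 2], total = 5
  t=4: active resources = [3, 2], total = 5
  t=5: active resources = [], total = 0
  t=6: active resources = [5, 6], total = 11
  t=7: active resources = [5, 6], total = 11
  t=8: active resources = [6], total = 6
Peak resource demand = 11

11


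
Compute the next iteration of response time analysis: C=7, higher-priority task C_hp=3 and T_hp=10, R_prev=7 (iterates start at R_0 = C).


R_next = C + ceil(R_prev / T_hp) * C_hp
ceil(7 / 10) = ceil(0.7) = 1
Interference = 1 * 3 = 3
R_next = 7 + 3 = 10

10


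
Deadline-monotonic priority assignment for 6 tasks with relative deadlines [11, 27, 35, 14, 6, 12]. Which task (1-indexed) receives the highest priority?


Sort tasks by relative deadline (ascending):
  Task 5: deadline = 6
  Task 1: deadline = 11
  Task 6: deadline = 12
  Task 4: deadline = 14
  Task 2: deadline = 27
  Task 3: deadline = 35
Priority order (highest first): [5, 1, 6, 4, 2, 3]
Highest priority task = 5

5


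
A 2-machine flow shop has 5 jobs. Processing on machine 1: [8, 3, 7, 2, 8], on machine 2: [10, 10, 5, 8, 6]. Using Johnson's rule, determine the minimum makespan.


Apply Johnson's rule:
  Group 1 (a <= b): [(4, 2, 8), (2, 3, 10), (1, 8, 10)]
  Group 2 (a > b): [(5, 8, 6), (3, 7, 5)]
Optimal job order: [4, 2, 1, 5, 3]
Schedule:
  Job 4: M1 done at 2, M2 done at 10
  Job 2: M1 done at 5, M2 done at 20
  Job 1: M1 done at 13, M2 done at 30
  Job 5: M1 done at 21, M2 done at 36
  Job 3: M1 done at 28, M2 done at 41
Makespan = 41

41


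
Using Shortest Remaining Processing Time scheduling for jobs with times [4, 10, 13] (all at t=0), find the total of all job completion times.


Since all jobs arrive at t=0, SRPT equals SPT ordering.
SPT order: [4, 10, 13]
Completion times:
  Job 1: p=4, C=4
  Job 2: p=10, C=14
  Job 3: p=13, C=27
Total completion time = 4 + 14 + 27 = 45

45


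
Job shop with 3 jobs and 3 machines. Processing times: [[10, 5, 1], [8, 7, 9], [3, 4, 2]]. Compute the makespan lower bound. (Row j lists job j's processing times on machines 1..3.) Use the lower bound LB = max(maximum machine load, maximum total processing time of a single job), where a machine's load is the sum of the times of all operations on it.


Machine loads:
  Machine 1: 10 + 8 + 3 = 21
  Machine 2: 5 + 7 + 4 = 16
  Machine 3: 1 + 9 + 2 = 12
Max machine load = 21
Job totals:
  Job 1: 16
  Job 2: 24
  Job 3: 9
Max job total = 24
Lower bound = max(21, 24) = 24

24


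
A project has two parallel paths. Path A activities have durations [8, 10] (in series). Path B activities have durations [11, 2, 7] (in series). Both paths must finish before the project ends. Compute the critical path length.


Path A total = 8 + 10 = 18
Path B total = 11 + 2 + 7 = 20
Critical path = longest path = max(18, 20) = 20

20


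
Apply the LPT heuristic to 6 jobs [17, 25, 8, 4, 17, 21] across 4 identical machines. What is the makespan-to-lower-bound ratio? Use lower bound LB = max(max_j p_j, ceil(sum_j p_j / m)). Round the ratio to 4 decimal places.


LPT order: [25, 21, 17, 17, 8, 4]
Machine loads after assignment: [25, 21, 25, 21]
LPT makespan = 25
Lower bound = max(max_job, ceil(total/4)) = max(25, 23) = 25
Ratio = 25 / 25 = 1.0

1.0


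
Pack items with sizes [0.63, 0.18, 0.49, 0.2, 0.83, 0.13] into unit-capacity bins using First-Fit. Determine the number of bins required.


Place items sequentially using First-Fit:
  Item 0.63 -> new Bin 1
  Item 0.18 -> Bin 1 (now 0.81)
  Item 0.49 -> new Bin 2
  Item 0.2 -> Bin 2 (now 0.69)
  Item 0.83 -> new Bin 3
  Item 0.13 -> Bin 1 (now 0.94)
Total bins used = 3

3


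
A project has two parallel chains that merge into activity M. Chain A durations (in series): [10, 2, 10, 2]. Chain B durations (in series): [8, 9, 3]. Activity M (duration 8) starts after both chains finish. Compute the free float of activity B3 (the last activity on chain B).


ES(B3) = sum of predecessors on chain B = 17
EF(B3) = ES + duration = 17 + 3 = 20
Successor of B3 is M. ES(M) = max(sum(A), sum(B)) = max(24, 20) = 24
Free float = ES(successor) - EF(current) = 24 - 20 = 4

4


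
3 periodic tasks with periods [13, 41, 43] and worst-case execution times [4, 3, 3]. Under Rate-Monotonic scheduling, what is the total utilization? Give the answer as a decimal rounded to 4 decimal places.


Compute individual utilizations (exact fractions):
  Task 1: C/T = 4/13 (approx. 0.3077)
  Task 2: C/T = 3/41 (approx. 0.0732)
  Task 3: C/T = 3/43 (approx. 0.0698)
Total utilization U = 4/13 + 3/41 + 3/43 = 10328/22919
Rounded to 4 decimal places: U = 0.4506
RM (Liu & Layland) bound for 3 tasks = 0.779763; compare with U = 10328/22919 (approx. 0.450630)
U <= bound, so schedulable by RM sufficient condition.

0.4506


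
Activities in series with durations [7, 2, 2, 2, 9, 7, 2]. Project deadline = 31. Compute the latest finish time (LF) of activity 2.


LF(activity 2) = deadline - sum of successor durations
Successors: activities 3 through 7 with durations [2, 2, 9, 7, 2]
Sum of successor durations = 22
LF = 31 - 22 = 9

9


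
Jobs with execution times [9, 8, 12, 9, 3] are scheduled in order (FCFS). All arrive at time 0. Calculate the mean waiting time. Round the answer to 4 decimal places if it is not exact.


FCFS order (as given): [9, 8, 12, 9, 3]
Waiting times:
  Job 1: wait = 0
  Job 2: wait = 9
  Job 3: wait = 17
  Job 4: wait = 29
  Job 5: wait = 38
Sum of waiting times = 93
Average waiting time = 93/5 = 18.6

18.6


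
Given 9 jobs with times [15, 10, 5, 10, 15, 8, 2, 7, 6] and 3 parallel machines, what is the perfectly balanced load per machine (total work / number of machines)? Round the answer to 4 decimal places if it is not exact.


Total processing time = 15 + 10 + 5 + 10 + 15 + 8 + 2 + 7 + 6 = 78
Number of machines = 3
Ideal balanced load = 78 / 3 = 26.0

26.0


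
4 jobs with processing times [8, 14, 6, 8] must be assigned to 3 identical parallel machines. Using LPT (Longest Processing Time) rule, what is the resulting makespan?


Sort jobs in decreasing order (LPT): [14, 8, 8, 6]
Assign each job to the least loaded machine:
  Machine 1: jobs [14], load = 14
  Machine 2: jobs [8, 6], load = 14
  Machine 3: jobs [8], load = 8
Makespan = max load = 14

14


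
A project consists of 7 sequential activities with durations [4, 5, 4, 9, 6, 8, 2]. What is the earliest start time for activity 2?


Activity 2 starts after activities 1 through 1 complete.
Predecessor durations: [4]
ES = 4 = 4

4


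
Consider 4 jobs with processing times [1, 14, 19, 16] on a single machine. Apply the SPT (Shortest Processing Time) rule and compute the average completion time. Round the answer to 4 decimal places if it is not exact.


Sort jobs by processing time (SPT order): [1, 14, 16, 19]
Compute completion times sequentially:
  Job 1: processing = 1, completes at 1
  Job 2: processing = 14, completes at 15
  Job 3: processing = 16, completes at 31
  Job 4: processing = 19, completes at 50
Sum of completion times = 97
Average completion time = 97/4 = 24.25

24.25


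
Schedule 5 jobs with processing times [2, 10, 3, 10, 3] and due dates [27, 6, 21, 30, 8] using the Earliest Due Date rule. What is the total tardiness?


Sort by due date (EDD order): [(10, 6), (3, 8), (3, 21), (2, 27), (10, 30)]
Compute completion times and tardiness:
  Job 1: p=10, d=6, C=10, tardiness=max(0,10-6)=4
  Job 2: p=3, d=8, C=13, tardiness=max(0,13-8)=5
  Job 3: p=3, d=21, C=16, tardiness=max(0,16-21)=0
  Job 4: p=2, d=27, C=18, tardiness=max(0,18-27)=0
  Job 5: p=10, d=30, C=28, tardiness=max(0,28-30)=0
Total tardiness = 9

9


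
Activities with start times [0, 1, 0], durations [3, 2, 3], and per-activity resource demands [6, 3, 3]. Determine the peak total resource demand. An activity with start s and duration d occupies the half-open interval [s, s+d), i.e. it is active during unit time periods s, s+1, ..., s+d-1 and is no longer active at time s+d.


Each activity i is active on [start_i, start_i + duration_i).
Compute total resource usage per time slot:
  t=0: active resources = [6, 3], total = 9
  t=1: active resources = [6, 3, 3], total = 12
  t=2: active resources = [6, 3, 3], total = 12
Peak resource demand = 12

12


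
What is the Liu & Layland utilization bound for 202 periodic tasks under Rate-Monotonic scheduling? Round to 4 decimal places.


Compute 2^(1/202) = 1.0034373158
Subtract 1: 1.0034373158 - 1 = 0.0034373158
Multiply by n: 202 * 0.0034373158 = 0.6943377916
Round to 4 dp: 0.6943

0.6943


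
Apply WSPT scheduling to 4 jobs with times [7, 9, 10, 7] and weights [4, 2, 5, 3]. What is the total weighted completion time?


Compute p/w ratios and sort ascending (WSPT): [(7, 4), (10, 5), (7, 3), (9, 2)]
Compute weighted completion times:
  Job (p=7,w=4): C=7, w*C=4*7=28
  Job (p=10,w=5): C=17, w*C=5*17=85
  Job (p=7,w=3): C=24, w*C=3*24=72
  Job (p=9,w=2): C=33, w*C=2*33=66
Total weighted completion time = 251

251


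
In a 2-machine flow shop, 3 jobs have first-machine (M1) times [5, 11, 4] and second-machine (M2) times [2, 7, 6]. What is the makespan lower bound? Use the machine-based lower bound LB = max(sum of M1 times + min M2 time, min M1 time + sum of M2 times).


LB1 = sum(M1 times) + min(M2 times) = 20 + 2 = 22
LB2 = min(M1 times) + sum(M2 times) = 4 + 15 = 19
Lower bound = max(LB1, LB2) = max(22, 19) = 22

22


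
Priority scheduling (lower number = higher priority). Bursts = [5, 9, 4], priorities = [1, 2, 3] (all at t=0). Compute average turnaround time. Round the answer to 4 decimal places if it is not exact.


Sort by priority (ascending = highest first):
Order: [(1, 5), (2, 9), (3, 4)]
Completion times:
  Priority 1, burst=5, C=5
  Priority 2, burst=9, C=14
  Priority 3, burst=4, C=18
Average turnaround = 37/3 = 12.3333

12.3333


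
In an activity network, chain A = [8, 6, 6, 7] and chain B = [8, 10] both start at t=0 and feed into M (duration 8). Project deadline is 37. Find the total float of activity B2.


Forward pass: ES(B2) = sum of predecessors on chain B = 8
EF = ES + duration = 8 + 10 = 18
Backward pass: LF(M) = deadline = 37; LS(M) = 37 - 8 = 29
LF(B2) = LS(M) - sum(successors on chain B) = 29 - 0 = 29
LS = LF - duration = 29 - 10 = 19
Total float = LS - ES = 19 - 8 = 11

11


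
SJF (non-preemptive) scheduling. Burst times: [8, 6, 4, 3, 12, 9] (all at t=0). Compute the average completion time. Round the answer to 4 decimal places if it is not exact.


SJF order (ascending): [3, 4, 6, 8, 9, 12]
Completion times:
  Job 1: burst=3, C=3
  Job 2: burst=4, C=7
  Job 3: burst=6, C=13
  Job 4: burst=8, C=21
  Job 5: burst=9, C=30
  Job 6: burst=12, C=42
Average completion = 116/6 = 19.3333

19.3333


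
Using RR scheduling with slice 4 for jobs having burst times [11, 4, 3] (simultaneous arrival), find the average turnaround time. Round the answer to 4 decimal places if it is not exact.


Time quantum = 4
Execution trace:
  J1 runs 4 units, time = 4
  J2 runs 4 units, time = 8
  J3 runs 3 units, time = 11
  J1 runs 4 units, time = 15
  J1 runs 3 units, time = 18
Finish times: [18, 8, 11]
Average turnaround = 37/3 = 12.3333

12.3333


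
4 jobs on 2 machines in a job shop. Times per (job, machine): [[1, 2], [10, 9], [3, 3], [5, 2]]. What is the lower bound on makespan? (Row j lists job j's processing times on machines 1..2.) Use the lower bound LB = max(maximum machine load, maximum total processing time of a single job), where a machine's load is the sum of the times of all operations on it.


Machine loads:
  Machine 1: 1 + 10 + 3 + 5 = 19
  Machine 2: 2 + 9 + 3 + 2 = 16
Max machine load = 19
Job totals:
  Job 1: 3
  Job 2: 19
  Job 3: 6
  Job 4: 7
Max job total = 19
Lower bound = max(19, 19) = 19

19


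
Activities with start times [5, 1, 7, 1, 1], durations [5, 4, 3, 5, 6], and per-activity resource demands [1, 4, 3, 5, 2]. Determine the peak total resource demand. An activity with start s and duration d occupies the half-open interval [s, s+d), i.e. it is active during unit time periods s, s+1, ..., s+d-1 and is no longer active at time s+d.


Each activity i is active on [start_i, start_i + duration_i).
Compute total resource usage per time slot:
  t=0: active resources = [], total = 0
  t=1: active resources = [4, 5, 2], total = 11
  t=2: active resources = [4, 5, 2], total = 11
  t=3: active resources = [4, 5, 2], total = 11
  t=4: active resources = [4, 5, 2], total = 11
  t=5: active resources = [1, 5, 2], total = 8
  t=6: active resources = [1, 2], total = 3
  t=7: active resources = [1, 3], total = 4
  t=8: active resources = [1, 3], total = 4
  t=9: active resources = [1, 3], total = 4
Peak resource demand = 11

11


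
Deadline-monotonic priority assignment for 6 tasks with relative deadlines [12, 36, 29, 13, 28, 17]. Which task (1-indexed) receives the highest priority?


Sort tasks by relative deadline (ascending):
  Task 1: deadline = 12
  Task 4: deadline = 13
  Task 6: deadline = 17
  Task 5: deadline = 28
  Task 3: deadline = 29
  Task 2: deadline = 36
Priority order (highest first): [1, 4, 6, 5, 3, 2]
Highest priority task = 1

1


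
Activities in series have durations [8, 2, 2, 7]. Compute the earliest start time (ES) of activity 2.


Activity 2 starts after activities 1 through 1 complete.
Predecessor durations: [8]
ES = 8 = 8

8


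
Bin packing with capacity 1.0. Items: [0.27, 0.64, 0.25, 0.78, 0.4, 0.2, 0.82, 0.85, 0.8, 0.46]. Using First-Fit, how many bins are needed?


Place items sequentially using First-Fit:
  Item 0.27 -> new Bin 1
  Item 0.64 -> Bin 1 (now 0.91)
  Item 0.25 -> new Bin 2
  Item 0.78 -> new Bin 3
  Item 0.4 -> Bin 2 (now 0.65)
  Item 0.2 -> Bin 2 (now 0.85)
  Item 0.82 -> new Bin 4
  Item 0.85 -> new Bin 5
  Item 0.8 -> new Bin 6
  Item 0.46 -> new Bin 7
Total bins used = 7

7
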